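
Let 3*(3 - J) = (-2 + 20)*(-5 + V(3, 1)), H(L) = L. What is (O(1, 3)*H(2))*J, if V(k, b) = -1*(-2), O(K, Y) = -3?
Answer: -126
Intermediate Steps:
V(k, b) = 2
J = 21 (J = 3 - (-2 + 20)*(-5 + 2)/3 = 3 - 6*(-3) = 3 - ⅓*(-54) = 3 + 18 = 21)
(O(1, 3)*H(2))*J = -3*2*21 = -6*21 = -126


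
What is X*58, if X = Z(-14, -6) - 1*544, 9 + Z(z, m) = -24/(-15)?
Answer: -159906/5 ≈ -31981.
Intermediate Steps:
Z(z, m) = -37/5 (Z(z, m) = -9 - 24/(-15) = -9 - 24*(-1/15) = -9 + 8/5 = -37/5)
X = -2757/5 (X = -37/5 - 1*544 = -37/5 - 544 = -2757/5 ≈ -551.40)
X*58 = -2757/5*58 = -159906/5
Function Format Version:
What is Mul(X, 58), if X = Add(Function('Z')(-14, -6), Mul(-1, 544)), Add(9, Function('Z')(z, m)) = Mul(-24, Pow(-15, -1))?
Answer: Rational(-159906, 5) ≈ -31981.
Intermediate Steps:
Function('Z')(z, m) = Rational(-37, 5) (Function('Z')(z, m) = Add(-9, Mul(-24, Pow(-15, -1))) = Add(-9, Mul(-24, Rational(-1, 15))) = Add(-9, Rational(8, 5)) = Rational(-37, 5))
X = Rational(-2757, 5) (X = Add(Rational(-37, 5), Mul(-1, 544)) = Add(Rational(-37, 5), -544) = Rational(-2757, 5) ≈ -551.40)
Mul(X, 58) = Mul(Rational(-2757, 5), 58) = Rational(-159906, 5)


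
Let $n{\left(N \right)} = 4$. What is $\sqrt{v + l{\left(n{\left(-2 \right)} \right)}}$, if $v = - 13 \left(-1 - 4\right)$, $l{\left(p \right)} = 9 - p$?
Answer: $\sqrt{70} \approx 8.3666$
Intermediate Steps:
$v = 65$ ($v = \left(-13\right) \left(-5\right) = 65$)
$\sqrt{v + l{\left(n{\left(-2 \right)} \right)}} = \sqrt{65 + \left(9 - 4\right)} = \sqrt{65 + 5} = \sqrt{70}$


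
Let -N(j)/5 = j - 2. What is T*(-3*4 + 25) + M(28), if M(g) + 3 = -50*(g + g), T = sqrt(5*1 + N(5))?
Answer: -2803 + 13*I*sqrt(10) ≈ -2803.0 + 41.11*I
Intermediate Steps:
N(j) = 10 - 5*j (N(j) = -5*(j - 2) = -5*(-2 + j) = 10 - 5*j)
T = I*sqrt(10) (T = sqrt(5*1 + (10 - 5*5)) = sqrt(5 + (10 - 25)) = sqrt(5 - 15) = sqrt(-10) = I*sqrt(10) ≈ 3.1623*I)
M(g) = -3 - 100*g (M(g) = -3 - 50*(g + g) = -3 - 100*g)
T*(-3*4 + 25) + M(28) = (I*sqrt(10))*(-3*4 + 25) + (-3 - 100*28) = (I*sqrt(10))*(-12 + 25) + (-3 - 2800) = (I*sqrt(10))*13 - 2803 = 13*I*sqrt(10) - 2803 = -2803 + 13*I*sqrt(10)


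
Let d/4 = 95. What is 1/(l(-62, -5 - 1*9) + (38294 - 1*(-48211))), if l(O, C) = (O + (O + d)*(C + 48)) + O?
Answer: 1/97193 ≈ 1.0289e-5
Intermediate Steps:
d = 380 (d = 4*95 = 380)
l(O, C) = 2*O + (48 + C)*(380 + O) (l(O, C) = (O + (O + 380)*(C + 48)) + O = (O + (380 + O)*(48 + C)) + O = (O + (48 + C)*(380 + O)) + O = 2*O + (48 + C)*(380 + O))
1/(l(-62, -5 - 1*9) + (38294 - 1*(-48211))) = 1/((18240 + 50*(-62) + 380*(-5 - 1*9) + (-5 - 1*9)*(-62)) + (38294 - 1*(-48211))) = 1/((18240 - 3100 + 380*(-5 - 9) + (-5 - 9)*(-62)) + (38294 + 48211)) = 1/((18240 - 3100 + 380*(-14) - 14*(-62)) + 86505) = 1/((18240 - 3100 - 5320 + 868) + 86505) = 1/(10688 + 86505) = 1/97193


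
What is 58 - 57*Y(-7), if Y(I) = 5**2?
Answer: -1367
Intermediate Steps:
Y(I) = 25
58 - 57*Y(-7) = 58 - 57*25 = 58 - 1425 = -1367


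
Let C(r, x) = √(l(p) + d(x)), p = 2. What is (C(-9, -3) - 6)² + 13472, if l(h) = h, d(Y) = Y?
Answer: 13507 - 12*I ≈ 13507.0 - 12.0*I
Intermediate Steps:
C(r, x) = √(2 + x)
(C(-9, -3) - 6)² + 13472 = (√(2 - 3) - 6)² + 13472 = (√(-1) - 6)² + 13472 = (I - 6)² + 13472 = (-6 + I)² + 13472 = 13472 + (-6 + I)²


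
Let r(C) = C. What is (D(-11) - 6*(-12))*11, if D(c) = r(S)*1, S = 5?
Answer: 847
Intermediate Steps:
D(c) = 5 (D(c) = 5*1 = 5)
(D(-11) - 6*(-12))*11 = (5 - 6*(-12))*11 = (5 + 72)*11 = 77*11 = 847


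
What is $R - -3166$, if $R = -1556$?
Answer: $1610$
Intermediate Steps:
$R - -3166 = -1556 - -3166 = -1556 + 3166 = 1610$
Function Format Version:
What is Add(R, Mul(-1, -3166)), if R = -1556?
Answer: 1610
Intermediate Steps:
Add(R, Mul(-1, -3166)) = Add(-1556, Mul(-1, -3166)) = Add(-1556, 3166) = 1610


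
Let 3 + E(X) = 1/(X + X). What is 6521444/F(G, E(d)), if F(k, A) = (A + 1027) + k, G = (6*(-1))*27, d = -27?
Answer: 352157976/46547 ≈ 7565.6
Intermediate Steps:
E(X) = -3 + 1/(2*X) (E(X) = -3 + 1/(X + X) = -3 + 1/(2*X))
G = -162 (G = -6*27 = -162)
F(k, A) = 1027 + A + k (F(k, A) = (1027 + A) + k = 1027 + A + k)
6521444/F(G, E(d)) = 6521444/(1027 + (-3 + (½)/(-27)) - 162) = 6521444/(1027 + (-3 + (½)*(-1/27)) - 162) = 6521444/(1027 + (-3 - 1/54) - 162) = 6521444/(1027 - 163/54 - 162) = 6521444/(46547/54) = 6521444*(54/46547) = 352157976/46547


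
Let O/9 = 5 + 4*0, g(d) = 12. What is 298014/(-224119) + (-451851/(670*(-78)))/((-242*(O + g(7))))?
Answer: -71643981252143/53853886206120 ≈ -1.3303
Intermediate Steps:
O = 45 (O = 9*(5 + 4*0) = 9*(5 + 0) = 9*5 = 45)
298014/(-224119) + (-451851/(670*(-78)))/((-242*(O + g(7)))) = 298014/(-224119) + (-451851/(670*(-78)))/((-242*(45 + 12))) = 298014*(-1/224119) + (-451851/(-52260))/((-242*57)) = -298014/224119 - 451851*(-1/52260)/(-13794) = -298014/224119 + (150617/17420)*(-1/13794) = -298014/224119 - 150617/240291480 = -71643981252143/53853886206120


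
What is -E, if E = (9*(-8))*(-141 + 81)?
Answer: -4320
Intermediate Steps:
E = 4320 (E = -72*(-60) = 4320)
-E = -1*4320 = -4320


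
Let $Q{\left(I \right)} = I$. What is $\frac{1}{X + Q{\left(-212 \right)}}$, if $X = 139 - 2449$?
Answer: $- \frac{1}{2522} \approx -0.00039651$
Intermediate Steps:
$X = -2310$ ($X = 139 - 2449 = -2310$)
$\frac{1}{X + Q{\left(-212 \right)}} = \frac{1}{-2310 - 212} = \frac{1}{-2522} = - \frac{1}{2522}$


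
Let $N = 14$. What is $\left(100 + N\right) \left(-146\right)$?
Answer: $-16644$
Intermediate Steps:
$\left(100 + N\right) \left(-146\right) = \left(100 + 14\right) \left(-146\right) = 114 \left(-146\right) = -16644$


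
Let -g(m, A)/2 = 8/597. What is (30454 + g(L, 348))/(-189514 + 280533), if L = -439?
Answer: 18181022/54338343 ≈ 0.33459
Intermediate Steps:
g(m, A) = -16/597
(30454 + g(L, 348))/(-189514 + 280533) = (30454 - 16/597)/(-189514 + 280533) = (18181022/597)/91019 = (18181022/597)*(1/91019) = 18181022/54338343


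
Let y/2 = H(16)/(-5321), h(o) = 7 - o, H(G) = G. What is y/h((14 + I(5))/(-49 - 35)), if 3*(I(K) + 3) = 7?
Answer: -2016/2399771 ≈ -0.00084008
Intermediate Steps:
I(K) = -⅔ (I(K) = -3 + (⅓)*7 = -3 + 7/3 = -⅔)
y = -32/5321 (y = 2*(16/(-5321)) = 2*(16*(-1/5321)) = 2*(-16/5321) = -32/5321 ≈ -0.0060139)
y/h((14 + I(5))/(-49 - 35)) = -32/(5321*(7 - (14 - ⅔)/(-49 - 35))) = -32/(5321*(7 - 40/(3*(-84)))) = -32/(5321*(7 - 40*(-1)/(3*84))) = -32/(5321*(7 - 1*(-10/63))) = -32/(5321*(7 + 10/63)) = -32/(5321*451/63) = -32/5321*63/451 = -2016/2399771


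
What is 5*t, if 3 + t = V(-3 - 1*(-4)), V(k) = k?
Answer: -10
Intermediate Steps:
t = -2 (t = -3 + (-3 - 1*(-4)) = -3 + (-3 + 4) = -3 + 1 = -2)
5*t = 5*(-2) = -10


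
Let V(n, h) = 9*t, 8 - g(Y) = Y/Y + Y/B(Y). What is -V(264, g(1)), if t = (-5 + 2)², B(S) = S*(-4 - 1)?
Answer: -81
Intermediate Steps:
B(S) = -5*S (B(S) = S*(-5) = -5*S)
t = 9 (t = (-3)² = 9)
g(Y) = 36/5 (g(Y) = 8 - (Y/Y + Y/((-5*Y))) = 8 - (1 + Y*(-1/(5*Y))) = 8 - (1 - ⅕) = 8 - 1*⅘ = 8 - ⅘ = 36/5)
V(n, h) = 81 (V(n, h) = 9*9 = 81)
-V(264, g(1)) = -1*81 = -81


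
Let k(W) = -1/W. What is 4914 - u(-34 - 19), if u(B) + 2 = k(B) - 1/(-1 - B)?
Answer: 13548497/2756 ≈ 4916.0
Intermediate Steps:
u(B) = -2 - 1/B - 1/(-1 - B) (u(B) = -2 + (-1/B - 1/(-1 - B)) = -2 - 1/B - 1/(-1 - B))
4914 - u(-34 - 19) = 4914 - (-1 - 2*(-34 - 19)*(1 + (-34 - 19)))/((-34 - 19)*(1 + (-34 - 19))) = 4914 - (-1 - 2*(-53)*(1 - 53))/((-53)*(1 - 53)) = 4914 - (-1)*(-1 - 2*(-53)*(-52))/(53*(-52)) = 4914 - (-1)*(-1)*(-1 - 5512)/(53*52) = 4914 - (-1)*(-1)*(-5513)/(53*52) = 4914 - 1*(-5513/2756) = 4914 + 5513/2756 = 13548497/2756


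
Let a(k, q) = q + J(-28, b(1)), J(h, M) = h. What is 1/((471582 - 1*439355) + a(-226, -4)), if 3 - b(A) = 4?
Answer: 1/32195 ≈ 3.1061e-5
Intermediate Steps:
b(A) = -1 (b(A) = 3 - 1*4 = 3 - 4 = -1)
a(k, q) = -28 + q (a(k, q) = q - 28 = -28 + q)
1/((471582 - 1*439355) + a(-226, -4)) = 1/((471582 - 1*439355) + (-28 - 4)) = 1/((471582 - 439355) - 32) = 1/(32227 - 32) = 1/32195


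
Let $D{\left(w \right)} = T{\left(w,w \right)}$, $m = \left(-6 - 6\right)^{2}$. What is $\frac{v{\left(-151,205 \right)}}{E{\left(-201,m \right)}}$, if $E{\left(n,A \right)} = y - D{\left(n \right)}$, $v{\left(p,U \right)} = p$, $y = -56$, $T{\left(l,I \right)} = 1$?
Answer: $\frac{151}{57} \approx 2.6491$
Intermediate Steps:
$m = 144$ ($m = \left(-12\right)^{2} = 144$)
$D{\left(w \right)} = 1$
$E{\left(n,A \right)} = -57$ ($E{\left(n,A \right)} = -56 - 1 = -57$)
$\frac{v{\left(-151,205 \right)}}{E{\left(-201,m \right)}} = - \frac{151}{-57} = \left(-151\right) \left(- \frac{1}{57}\right) = \frac{151}{57}$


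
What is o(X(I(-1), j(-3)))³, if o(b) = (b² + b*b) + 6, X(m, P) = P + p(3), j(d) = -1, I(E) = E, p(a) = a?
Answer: 2744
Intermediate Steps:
X(m, P) = 3 + P (X(m, P) = P + 3 = 3 + P)
o(b) = 6 + 2*b² (o(b) = (b² + b²) + 6 = 2*b² + 6 = 6 + 2*b²)
o(X(I(-1), j(-3)))³ = (6 + 2*(3 - 1)²)³ = (6 + 2*2²)³ = (6 + 2*4)³ = (6 + 8)³ = 14³ = 2744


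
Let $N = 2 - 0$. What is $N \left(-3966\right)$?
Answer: $-7932$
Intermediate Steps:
$N = 2$ ($N = 2 + 0 = 2$)
$N \left(-3966\right) = 2 \left(-3966\right) = -7932$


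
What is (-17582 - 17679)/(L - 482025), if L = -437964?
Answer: 35261/919989 ≈ 0.038328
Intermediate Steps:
(-17582 - 17679)/(L - 482025) = (-17582 - 17679)/(-437964 - 482025) = -35261/(-919989) = -35261*(-1/919989) = 35261/919989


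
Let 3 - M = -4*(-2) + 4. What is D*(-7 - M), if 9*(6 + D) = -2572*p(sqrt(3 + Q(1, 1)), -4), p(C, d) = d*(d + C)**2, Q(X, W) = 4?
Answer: 473140/9 - 164608*sqrt(7)/9 ≈ 4180.9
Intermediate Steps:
M = -9 (M = 3 - (-4*(-2) + 4) = 3 - (8 + 4) = 3 - 1*12 = 3 - 12 = -9)
p(C, d) = d*(C + d)**2
D = -6 + 10288*(-4 + sqrt(7))**2/9 (D = -6 + (-(-10288)*(sqrt(3 + 4) - 4)**2)/9 = -6 + (-(-10288)*(sqrt(7) - 4)**2)/9 = -6 + (-(-10288)*(-4 + sqrt(7))**2)/9 = -6 + (10288*(-4 + sqrt(7))**2)/9 = -6 + 10288*(-4 + sqrt(7))**2/9 ≈ 2090.5)
D*(-7 - M) = (236570/9 - 82304*sqrt(7)/9)*(-7 - 1*(-9)) = (236570/9 - 82304*sqrt(7)/9)*(-7 + 9) = (236570/9 - 82304*sqrt(7)/9)*2 = 473140/9 - 164608*sqrt(7)/9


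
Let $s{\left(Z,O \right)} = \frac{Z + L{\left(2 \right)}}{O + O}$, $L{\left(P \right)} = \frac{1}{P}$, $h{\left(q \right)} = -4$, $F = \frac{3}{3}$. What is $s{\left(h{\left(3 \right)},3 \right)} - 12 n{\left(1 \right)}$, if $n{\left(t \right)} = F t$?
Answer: $- \frac{151}{12} \approx -12.583$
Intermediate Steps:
$F = 1$ ($F = 3 \cdot \frac{1}{3} = 1$)
$n{\left(t \right)} = t$ ($n{\left(t \right)} = 1 t = t$)
$s{\left(Z,O \right)} = \frac{\frac{1}{2} + Z}{2 O}$ ($s{\left(Z,O \right)} = \frac{Z + \frac{1}{2}}{O + O} = \frac{Z + \frac{1}{2}}{2 O} = \left(\frac{1}{2} + Z\right) \frac{1}{2 O} = \frac{\frac{1}{2} + Z}{2 O}$)
$s{\left(h{\left(3 \right)},3 \right)} - 12 n{\left(1 \right)} = \frac{1 + 2 \left(-4\right)}{4 \cdot 3} - 12 = \frac{1}{4} \cdot \frac{1}{3} \left(1 - 8\right) - 12 = \frac{1}{4} \cdot \frac{1}{3} \left(-7\right) - 12 = - \frac{7}{12} - 12 = - \frac{151}{12}$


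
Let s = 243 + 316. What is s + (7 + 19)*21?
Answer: 1105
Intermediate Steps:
s = 559
s + (7 + 19)*21 = 559 + (7 + 19)*21 = 559 + 26*21 = 559 + 546 = 1105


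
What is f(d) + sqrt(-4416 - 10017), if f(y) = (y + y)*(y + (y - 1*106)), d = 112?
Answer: 26432 + I*sqrt(14433) ≈ 26432.0 + 120.14*I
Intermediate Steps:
f(y) = 2*y*(-106 + 2*y) (f(y) = (2*y)*(y + (y - 106)) = (2*y)*(y + (-106 + y)) = (2*y)*(-106 + 2*y) = 2*y*(-106 + 2*y))
f(d) + sqrt(-4416 - 10017) = 4*112*(-53 + 112) + sqrt(-4416 - 10017) = 4*112*59 + sqrt(-14433) = 26432 + I*sqrt(14433)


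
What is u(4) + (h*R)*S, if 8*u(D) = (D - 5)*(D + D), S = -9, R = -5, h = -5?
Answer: -226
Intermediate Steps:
u(D) = D*(-5 + D)/4 (u(D) = ((D - 5)*(D + D))/8 = ((-5 + D)*(2*D))/8 = (2*D*(-5 + D))/8 = D*(-5 + D)/4)
u(4) + (h*R)*S = (¼)*4*(-5 + 4) - 5*(-5)*(-9) = (¼)*4*(-1) + 25*(-9) = -1 - 225 = -226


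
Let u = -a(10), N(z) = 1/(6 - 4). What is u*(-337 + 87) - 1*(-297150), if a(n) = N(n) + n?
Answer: 299775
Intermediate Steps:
N(z) = ½ (N(z) = 1/2 = ½)
a(n) = ½ + n
u = -21/2 (u = -(½ + 10) = -1*21/2 = -21/2 ≈ -10.500)
u*(-337 + 87) - 1*(-297150) = -21*(-337 + 87)/2 - 1*(-297150) = -21/2*(-250) + 297150 = 2625 + 297150 = 299775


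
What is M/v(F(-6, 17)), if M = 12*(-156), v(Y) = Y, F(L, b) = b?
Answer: -1872/17 ≈ -110.12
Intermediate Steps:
M = -1872
M/v(F(-6, 17)) = -1872/17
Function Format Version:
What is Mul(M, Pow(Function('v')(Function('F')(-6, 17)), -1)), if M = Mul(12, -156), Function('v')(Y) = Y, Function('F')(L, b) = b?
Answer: Rational(-1872, 17) ≈ -110.12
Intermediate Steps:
M = -1872
Mul(M, Pow(Function('v')(Function('F')(-6, 17)), -1)) = Mul(-1872, Pow(17, -1)) = Mul(-1872, Rational(1, 17)) = Rational(-1872, 17)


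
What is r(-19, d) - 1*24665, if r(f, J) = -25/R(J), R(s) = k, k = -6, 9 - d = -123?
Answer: -147965/6 ≈ -24661.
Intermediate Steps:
d = 132 (d = 9 - 1*(-123) = 9 + 123 = 132)
R(s) = -6
r(f, J) = 25/6 (r(f, J) = -25/(-6) = -25*(-⅙) = 25/6)
r(-19, d) - 1*24665 = 25/6 - 1*24665 = 25/6 - 24665 = -147965/6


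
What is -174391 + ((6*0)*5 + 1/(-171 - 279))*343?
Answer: -78476293/450 ≈ -1.7439e+5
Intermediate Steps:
-174391 + ((6*0)*5 + 1/(-171 - 279))*343 = -174391 + (0*5 + 1/(-450))*343 = -174391 + (0 - 1/450)*343 = -174391 - 1/450*343 = -174391 - 343/450 = -78476293/450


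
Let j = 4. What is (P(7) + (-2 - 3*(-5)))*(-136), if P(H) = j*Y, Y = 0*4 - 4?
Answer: 408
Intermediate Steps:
Y = -4 (Y = 0 - 4 = -4)
P(H) = -16 (P(H) = 4*(-4) = -16)
(P(7) + (-2 - 3*(-5)))*(-136) = (-16 + (-2 - 3*(-5)))*(-136) = (-16 + (-2 + 15))*(-136) = (-16 + 13)*(-136) = -3*(-136) = 408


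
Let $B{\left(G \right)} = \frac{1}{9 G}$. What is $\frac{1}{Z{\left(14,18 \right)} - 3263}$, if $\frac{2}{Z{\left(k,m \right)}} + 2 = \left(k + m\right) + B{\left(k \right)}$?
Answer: $- \frac{3781}{12337151} \approx -0.00030647$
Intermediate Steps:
$B{\left(G \right)} = \frac{1}{9 G}$
$Z{\left(k,m \right)} = \frac{2}{-2 + k + m + \frac{1}{9 k}}$ ($Z{\left(k,m \right)} = \frac{2}{-2 + \left(\left(k + m\right) + \frac{1}{9 k}\right)} = \frac{2}{-2 + \left(k + m + \frac{1}{9 k}\right)} = \frac{2}{-2 + k + m + \frac{1}{9 k}}$)
$\frac{1}{Z{\left(14,18 \right)} - 3263} = \frac{1}{18 \cdot 14 \frac{1}{1 + 9 \cdot 14 \left(-2 + 14 + 18\right)} - 3263} = \frac{1}{18 \cdot 14 \frac{1}{1 + 9 \cdot 14 \cdot 30} - 3263} = \frac{1}{18 \cdot 14 \frac{1}{1 + 3780} - 3263} = \frac{1}{18 \cdot 14 \cdot \frac{1}{3781} - 3263} = \frac{1}{\frac{252}{3781} - 3263} = \frac{1}{- \frac{12337151}{3781}} = - \frac{3781}{12337151}$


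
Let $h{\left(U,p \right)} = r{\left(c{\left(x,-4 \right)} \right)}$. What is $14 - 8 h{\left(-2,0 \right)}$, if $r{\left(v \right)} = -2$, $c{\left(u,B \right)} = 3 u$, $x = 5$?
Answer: $30$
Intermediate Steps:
$h{\left(U,p \right)} = -2$
$14 - 8 h{\left(-2,0 \right)} = 14 - -16 = 14 + 16 = 30$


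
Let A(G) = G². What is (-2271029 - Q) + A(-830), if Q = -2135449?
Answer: 553320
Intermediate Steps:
(-2271029 - Q) + A(-830) = (-2271029 - 1*(-2135449)) + (-830)² = (-2271029 + 2135449) + 688900 = -135580 + 688900 = 553320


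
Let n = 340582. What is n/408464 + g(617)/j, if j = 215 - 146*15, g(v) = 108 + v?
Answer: 7530261/16134328 ≈ 0.46672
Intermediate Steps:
j = -1975 (j = 215 - 2190 = -1975)
n/408464 + g(617)/j = 340582/408464 + (108 + 617)/(-1975) = 340582*(1/408464) + 725*(-1/1975) = 170291/204232 - 29/79 = 7530261/16134328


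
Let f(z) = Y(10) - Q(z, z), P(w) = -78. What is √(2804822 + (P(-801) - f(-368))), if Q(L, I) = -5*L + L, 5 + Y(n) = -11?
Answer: 22*√5798 ≈ 1675.2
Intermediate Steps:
Y(n) = -16 (Y(n) = -5 - 11 = -16)
Q(L, I) = -4*L
f(z) = -16 + 4*z (f(z) = -16 - (-4)*z = -16 + 4*z)
√(2804822 + (P(-801) - f(-368))) = √(2804822 + (-78 - (-16 + 4*(-368)))) = √(2804822 + (-78 - (-16 - 1472))) = √(2804822 + (-78 - 1*(-1488))) = √(2804822 + (-78 + 1488)) = √(2804822 + 1410) = √2806232 = 22*√5798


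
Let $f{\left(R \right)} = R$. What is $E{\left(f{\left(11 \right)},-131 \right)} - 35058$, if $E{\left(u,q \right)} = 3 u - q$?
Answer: $-34894$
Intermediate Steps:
$E{\left(u,q \right)} = - q + 3 u$
$E{\left(f{\left(11 \right)},-131 \right)} - 35058 = \left(\left(-1\right) \left(-131\right) + 3 \cdot 11\right) - 35058 = \left(131 + 33\right) - 35058 = 164 - 35058 = -34894$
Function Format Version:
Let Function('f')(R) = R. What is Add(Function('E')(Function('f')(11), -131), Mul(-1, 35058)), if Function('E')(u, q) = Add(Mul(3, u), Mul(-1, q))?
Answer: -34894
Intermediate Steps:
Function('E')(u, q) = Add(Mul(-1, q), Mul(3, u))
Add(Function('E')(Function('f')(11), -131), Mul(-1, 35058)) = Add(Add(Mul(-1, -131), Mul(3, 11)), Mul(-1, 35058)) = Add(Add(131, 33), -35058) = Add(164, -35058) = -34894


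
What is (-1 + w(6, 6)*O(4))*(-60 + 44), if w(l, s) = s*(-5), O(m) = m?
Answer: 1936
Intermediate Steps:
w(l, s) = -5*s
(-1 + w(6, 6)*O(4))*(-60 + 44) = (-1 - 5*6*4)*(-60 + 44) = (-1 - 30*4)*(-16) = (-1 - 120)*(-16) = -121*(-16) = 1936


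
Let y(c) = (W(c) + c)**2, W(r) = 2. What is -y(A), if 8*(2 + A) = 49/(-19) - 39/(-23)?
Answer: -37249/3055504 ≈ -0.012191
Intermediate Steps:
A = -3689/1748 (A = -2 + (49/(-19) - 39/(-23))/8 = -2 + (49*(-1/19) - 39*(-1/23))/8 = -2 + (-49/19 + 39/23)/8 = -2 + (1/8)*(-386/437) = -2 - 193/1748 = -3689/1748 ≈ -2.1104)
y(c) = (2 + c)**2
-y(A) = -(2 - 3689/1748)**2 = -(-193/1748)**2 = -1*37249/3055504 = -37249/3055504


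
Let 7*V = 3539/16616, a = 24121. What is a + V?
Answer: 2805565291/116312 ≈ 24121.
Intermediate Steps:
V = 3539/116312 (V = (3539/16616)/7 = (3539*(1/16616))/7 = (1/7)*(3539/16616) = 3539/116312 ≈ 0.030427)
a + V = 24121 + 3539/116312 = 2805565291/116312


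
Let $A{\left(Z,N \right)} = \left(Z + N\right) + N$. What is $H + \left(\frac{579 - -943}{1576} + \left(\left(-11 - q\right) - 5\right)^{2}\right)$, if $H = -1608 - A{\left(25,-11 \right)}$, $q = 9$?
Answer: $- \frac{776207}{788} \approx -985.03$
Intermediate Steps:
$A{\left(Z,N \right)} = Z + 2 N$ ($A{\left(Z,N \right)} = \left(N + Z\right) + N = Z + 2 N$)
$H = -1611$ ($H = -1608 - \left(25 + 2 \left(-11\right)\right) = -1608 - \left(25 - 22\right) = -1608 - 3 = -1611$)
$H + \left(\frac{579 - -943}{1576} + \left(\left(-11 - q\right) - 5\right)^{2}\right) = -1611 + \left(\frac{579 - -943}{1576} + \left(\left(-11 - 9\right) - 5\right)^{2}\right) = -1611 + \left(\left(579 + 943\right) \frac{1}{1576} + \left(\left(-11 - 9\right) - 5\right)^{2}\right) = -1611 + \left(1522 \cdot \frac{1}{1576} + \left(-20 - 5\right)^{2}\right) = -1611 + \left(\frac{761}{788} + \left(-25\right)^{2}\right) = -1611 + \left(\frac{761}{788} + 625\right) = -1611 + \frac{493261}{788} = - \frac{776207}{788}$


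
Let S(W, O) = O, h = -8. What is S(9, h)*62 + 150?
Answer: -346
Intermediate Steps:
S(9, h)*62 + 150 = -8*62 + 150 = -496 + 150 = -346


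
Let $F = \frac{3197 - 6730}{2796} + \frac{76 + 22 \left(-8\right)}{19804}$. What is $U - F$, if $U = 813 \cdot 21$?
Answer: $\frac{236359032491}{13842996} \approx 17074.0$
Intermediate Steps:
$U = 17073$
$F = - \frac{17561783}{13842996}$ ($F = \left(-3533\right) \frac{1}{2796} + \left(76 - 176\right) \frac{1}{19804} = - \frac{3533}{2796} - \frac{25}{4951} = - \frac{17561783}{13842996} \approx -1.2686$)
$U - F = 17073 - - \frac{17561783}{13842996} = 17073 + \frac{17561783}{13842996} = \frac{236359032491}{13842996}$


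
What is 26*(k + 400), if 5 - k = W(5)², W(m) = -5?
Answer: 9880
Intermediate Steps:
k = -20 (k = 5 - 1*(-5)² = 5 - 1*25 = 5 - 25 = -20)
26*(k + 400) = 26*(-20 + 400) = 26*380 = 9880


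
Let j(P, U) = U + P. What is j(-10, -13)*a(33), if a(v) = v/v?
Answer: -23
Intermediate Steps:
j(P, U) = P + U
a(v) = 1
j(-10, -13)*a(33) = (-10 - 13)*1 = -23*1 = -23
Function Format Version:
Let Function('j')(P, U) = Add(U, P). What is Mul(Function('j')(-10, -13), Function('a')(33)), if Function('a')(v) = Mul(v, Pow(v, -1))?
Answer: -23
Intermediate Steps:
Function('j')(P, U) = Add(P, U)
Function('a')(v) = 1
Mul(Function('j')(-10, -13), Function('a')(33)) = Mul(Add(-10, -13), 1) = Mul(-23, 1) = -23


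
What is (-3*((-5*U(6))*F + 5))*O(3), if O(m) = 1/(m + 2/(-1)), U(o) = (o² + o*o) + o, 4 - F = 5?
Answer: -1185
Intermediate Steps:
F = -1 (F = 4 - 1*5 = 4 - 5 = -1)
U(o) = o + 2*o² (U(o) = (o² + o²) + o = 2*o² + o = o + 2*o²)
O(m) = 1/(-2 + m) (O(m) = 1/(m + 2*(-1)) = 1/(m - 2) = 1/(-2 + m))
(-3*((-5*U(6))*F + 5))*O(3) = (-3*(-30*(1 + 2*6)*(-1) + 5))/(-2 + 3) = -3*(-30*(1 + 12)*(-1) + 5)/1 = -3*(-30*13*(-1) + 5)*1 = -3*(-5*78*(-1) + 5)*1 = -3*(-390*(-1) + 5)*1 = -3*(390 + 5)*1 = -3*395*1 = -1185*1 = -1185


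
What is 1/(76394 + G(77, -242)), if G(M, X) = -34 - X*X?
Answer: 1/17796 ≈ 5.6192e-5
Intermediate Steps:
G(M, X) = -34 - X²
1/(76394 + G(77, -242)) = 1/(76394 + (-34 - 1*(-242)²)) = 1/(76394 + (-34 - 1*58564)) = 1/(76394 + (-34 - 58564)) = 1/(76394 - 58598) = 1/17796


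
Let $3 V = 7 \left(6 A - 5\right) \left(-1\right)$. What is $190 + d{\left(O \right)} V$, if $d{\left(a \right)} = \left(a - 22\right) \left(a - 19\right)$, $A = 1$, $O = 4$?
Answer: $-440$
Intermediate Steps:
$d{\left(a \right)} = \left(-22 + a\right) \left(-19 + a\right)$
$V = - \frac{7}{3}$ ($V = \frac{7 \left(6 \cdot 1 - 5\right) \left(-1\right)}{3} = \frac{7 \left(6 - 5\right) \left(-1\right)}{3} = \frac{7 \cdot 1 \left(-1\right)}{3} = \frac{7 \left(-1\right)}{3} = \frac{1}{3} \left(-7\right) = - \frac{7}{3} \approx -2.3333$)
$190 + d{\left(O \right)} V = 190 + \left(418 + 4^{2} - 164\right) \left(- \frac{7}{3}\right) = 190 + \left(418 + 16 - 164\right) \left(- \frac{7}{3}\right) = 190 + 270 \left(- \frac{7}{3}\right) = 190 - 630 = -440$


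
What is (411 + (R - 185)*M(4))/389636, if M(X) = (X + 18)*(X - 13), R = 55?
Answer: 26151/389636 ≈ 0.067116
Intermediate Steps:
M(X) = (-13 + X)*(18 + X) (M(X) = (18 + X)*(-13 + X) = (-13 + X)*(18 + X))
(411 + (R - 185)*M(4))/389636 = (411 + (55 - 185)*(-234 + 4² + 5*4))/389636 = (411 - 130*(-234 + 16 + 20))*(1/389636) = (411 - 130*(-198))*(1/389636) = (411 + 25740)*(1/389636) = 26151*(1/389636) = 26151/389636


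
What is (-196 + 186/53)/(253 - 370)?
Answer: 10202/6201 ≈ 1.6452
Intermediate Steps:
(-196 + 186/53)/(253 - 370) = (-196 + 186*(1/53))/(-117) = (-196 + 186/53)*(-1/117) = -10202/53*(-1/117) = 10202/6201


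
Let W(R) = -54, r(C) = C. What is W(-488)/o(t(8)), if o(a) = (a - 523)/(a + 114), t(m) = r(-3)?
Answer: 2997/263 ≈ 11.395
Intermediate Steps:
t(m) = -3
o(a) = (-523 + a)/(114 + a)
W(-488)/o(t(8)) = -54*(114 - 3)/(-523 - 3) = -54/(-526/111) = -54*(-111/526) = 2997/263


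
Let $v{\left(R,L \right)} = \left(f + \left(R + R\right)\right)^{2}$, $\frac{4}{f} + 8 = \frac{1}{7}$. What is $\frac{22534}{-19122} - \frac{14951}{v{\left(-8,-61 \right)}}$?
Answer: $- \frac{441702431663}{7882700304} \approx -56.034$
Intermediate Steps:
$f = - \frac{28}{55}$ ($f = \frac{4}{-8 + \frac{1}{7}} = \frac{4}{- \frac{55}{7}} = 4 \left(- \frac{7}{55}\right) = - \frac{28}{55} \approx -0.50909$)
$v{\left(R,L \right)} = \left(- \frac{28}{55} + 2 R\right)^{2}$ ($v{\left(R,L \right)} = \left(- \frac{28}{55} + \left(R + R\right)\right)^{2} = \left(- \frac{28}{55} + 2 R\right)^{2}$)
$\frac{22534}{-19122} - \frac{14951}{v{\left(-8,-61 \right)}} = \frac{22534}{-19122} - \frac{14951}{\frac{4}{3025} \left(-14 + 55 \left(-8\right)\right)^{2}} = 22534 \left(- \frac{1}{19122}\right) - \frac{14951}{\frac{4}{3025} \left(-14 - 440\right)^{2}} = - \frac{11267}{9561} - \frac{14951}{\frac{4}{3025} \left(-454\right)^{2}} = - \frac{11267}{9561} - \frac{14951}{\frac{4}{3025} \cdot 206116} = - \frac{11267}{9561} - \frac{14951}{\frac{824464}{3025}} = - \frac{11267}{9561} - \frac{45226775}{824464} = - \frac{441702431663}{7882700304}$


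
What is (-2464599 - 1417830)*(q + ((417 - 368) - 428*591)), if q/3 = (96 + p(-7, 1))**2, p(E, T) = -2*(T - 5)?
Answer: 855885355479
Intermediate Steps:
p(E, T) = 10 - 2*T (p(E, T) = -2*(-5 + T) = 10 - 2*T)
q = 32448 (q = 3*(96 + (10 - 2*1))**2 = 3*(96 + (10 - 2))**2 = 3*(96 + 8)**2 = 3*104**2 = 3*10816 = 32448)
(-2464599 - 1417830)*(q + ((417 - 368) - 428*591)) = (-2464599 - 1417830)*(32448 + ((417 - 368) - 428*591)) = -3882429*(32448 + (49 - 252948)) = -3882429*(32448 - 252899) = -3882429*(-220451) = 855885355479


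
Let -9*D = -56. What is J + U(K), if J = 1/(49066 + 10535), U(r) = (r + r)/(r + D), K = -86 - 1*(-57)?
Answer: 31111927/12218205 ≈ 2.5464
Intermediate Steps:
D = 56/9 (D = -⅑*(-56) = 56/9 ≈ 6.2222)
K = -29 (K = -86 + 57 = -29)
U(r) = 2*r/(56/9 + r) (U(r) = (r + r)/(r + 56/9) = (2*r)/(56/9 + r) = 2*r/(56/9 + r))
J = 1/59601 ≈ 1.6778e-5
J + U(K) = 1/59601 + 18*(-29)/(56 + 9*(-29)) = 1/59601 + 18*(-29)/(56 - 261) = 1/59601 + 18*(-29)/(-205) = 1/59601 + 18*(-29)*(-1/205) = 1/59601 + 522/205 = 31111927/12218205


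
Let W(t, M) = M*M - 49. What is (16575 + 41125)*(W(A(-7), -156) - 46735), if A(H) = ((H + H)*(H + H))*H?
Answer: -1295249600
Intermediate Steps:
A(H) = 4*H³ (A(H) = ((2*H)*(2*H))*H = (4*H²)*H = 4*H³)
W(t, M) = -49 + M² (W(t, M) = M² - 49 = -49 + M²)
(16575 + 41125)*(W(A(-7), -156) - 46735) = (16575 + 41125)*((-49 + (-156)²) - 46735) = 57700*((-49 + 24336) - 46735) = 57700*(24287 - 46735) = 57700*(-22448) = -1295249600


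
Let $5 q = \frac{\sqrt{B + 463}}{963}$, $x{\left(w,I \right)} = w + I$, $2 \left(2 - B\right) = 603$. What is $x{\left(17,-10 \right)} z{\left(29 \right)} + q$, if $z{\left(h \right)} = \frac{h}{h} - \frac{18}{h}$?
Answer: $\frac{77}{29} + \frac{\sqrt{654}}{9630} \approx 2.6578$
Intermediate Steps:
$B = - \frac{599}{2}$ ($B = 2 - \frac{603}{2} = - \frac{599}{2} \approx -299.5$)
$z{\left(h \right)} = 1 - \frac{18}{h}$
$x{\left(w,I \right)} = I + w$
$q = \frac{\sqrt{654}}{9630}$ ($q = \frac{\sqrt{- \frac{599}{2} + 463} \cdot \frac{1}{963}}{5} = \frac{\sqrt{\frac{327}{2}} \cdot \frac{1}{963}}{5} = \frac{\frac{\sqrt{654}}{2} \cdot \frac{1}{963}}{5} = \frac{\frac{1}{1926} \sqrt{654}}{5} = \frac{\sqrt{654}}{9630} \approx 0.0026556$)
$x{\left(17,-10 \right)} z{\left(29 \right)} + q = \left(-10 + 17\right) \frac{-18 + 29}{29} + \frac{\sqrt{654}}{9630} = 7 \cdot \frac{1}{29} \cdot 11 + \frac{\sqrt{654}}{9630} = 7 \cdot \frac{11}{29} + \frac{\sqrt{654}}{9630} = \frac{77}{29} + \frac{\sqrt{654}}{9630}$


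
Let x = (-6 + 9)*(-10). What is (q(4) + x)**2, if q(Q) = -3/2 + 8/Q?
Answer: 3481/4 ≈ 870.25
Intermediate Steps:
x = -30 (x = 3*(-10) = -30)
q(Q) = -3/2 + 8/Q (q(Q) = -3*1/2 + 8/Q = -3/2 + 8/Q)
(q(4) + x)**2 = ((-3/2 + 8/4) - 30)**2 = ((-3/2 + 8*(1/4)) - 30)**2 = ((-3/2 + 2) - 30)**2 = (1/2 - 30)**2 = (-59/2)**2 = 3481/4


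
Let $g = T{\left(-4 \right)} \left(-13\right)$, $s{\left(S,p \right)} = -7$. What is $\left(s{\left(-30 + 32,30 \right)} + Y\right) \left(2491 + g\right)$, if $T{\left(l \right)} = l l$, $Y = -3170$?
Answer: $-7253091$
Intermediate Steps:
$T{\left(l \right)} = l^{2}$
$g = -208$ ($g = \left(-4\right)^{2} \left(-13\right) = 16 \left(-13\right) = -208$)
$\left(s{\left(-30 + 32,30 \right)} + Y\right) \left(2491 + g\right) = \left(-7 - 3170\right) \left(2491 - 208\right) = \left(-3177\right) 2283 = -7253091$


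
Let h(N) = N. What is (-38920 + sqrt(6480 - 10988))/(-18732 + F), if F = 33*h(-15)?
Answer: 38920/19227 - 14*I*sqrt(23)/19227 ≈ 2.0242 - 0.003492*I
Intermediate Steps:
F = -495 (F = 33*(-15) = -495)
(-38920 + sqrt(6480 - 10988))/(-18732 + F) = (-38920 + sqrt(6480 - 10988))/(-18732 - 495) = (-38920 + sqrt(-4508))/(-19227) = (-38920 + 14*I*sqrt(23))*(-1/19227) = 38920/19227 - 14*I*sqrt(23)/19227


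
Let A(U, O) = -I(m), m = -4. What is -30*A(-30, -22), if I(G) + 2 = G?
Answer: -180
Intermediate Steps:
I(G) = -2 + G
A(U, O) = 6 (A(U, O) = -(-2 - 4) = -1*(-6) = 6)
-30*A(-30, -22) = -30*6 = -180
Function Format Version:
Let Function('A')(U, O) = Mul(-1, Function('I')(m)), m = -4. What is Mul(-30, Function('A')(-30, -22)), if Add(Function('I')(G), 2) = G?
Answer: -180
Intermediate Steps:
Function('I')(G) = Add(-2, G)
Function('A')(U, O) = 6 (Function('A')(U, O) = Mul(-1, Add(-2, -4)) = Mul(-1, -6) = 6)
Mul(-30, Function('A')(-30, -22)) = Mul(-30, 6) = -180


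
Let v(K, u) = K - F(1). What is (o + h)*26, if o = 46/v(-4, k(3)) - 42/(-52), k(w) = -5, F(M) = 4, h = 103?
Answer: 5099/2 ≈ 2549.5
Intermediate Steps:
v(K, u) = -4 + K (v(K, u) = K - 1*4 = K - 4 = -4 + K)
o = -257/52 (o = 46/(-4 - 4) - 42/(-52) = 46/(-8) - 42*(-1/52) = 46*(-⅛) + 21/26 = -23/4 + 21/26 = -257/52 ≈ -4.9423)
(o + h)*26 = (-257/52 + 103)*26 = (5099/52)*26 = 5099/2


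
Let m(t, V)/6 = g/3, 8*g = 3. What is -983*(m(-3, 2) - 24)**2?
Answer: -8501967/16 ≈ -5.3137e+5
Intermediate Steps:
g = 3/8 (g = (1/8)*3 = 3/8 ≈ 0.37500)
m(t, V) = 3/4 (m(t, V) = 6*((3/8)/3) = 6*((3/8)*(1/3)) = 6*(1/8) = 3/4)
-983*(m(-3, 2) - 24)**2 = -983*(3/4 - 24)**2 = -983*(-93/4)**2 = -983*8649/16 = -8501967/16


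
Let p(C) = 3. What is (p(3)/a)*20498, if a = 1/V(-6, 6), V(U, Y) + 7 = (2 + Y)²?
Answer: 3505158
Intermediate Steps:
V(U, Y) = -7 + (2 + Y)²
a = 1/57 (a = 1/(-7 + (2 + 6)²) = 1/(-7 + 8²) = 1/(-7 + 64) = 1/57 ≈ 0.017544)
(p(3)/a)*20498 = (3/(1/57))*20498 = (3*57)*20498 = 171*20498 = 3505158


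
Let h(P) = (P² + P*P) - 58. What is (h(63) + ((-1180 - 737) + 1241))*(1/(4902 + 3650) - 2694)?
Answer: -41493395687/2138 ≈ -1.9408e+7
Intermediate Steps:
h(P) = -58 + 2*P² (h(P) = (P² + P²) - 58 = 2*P² - 58 = -58 + 2*P²)
(h(63) + ((-1180 - 737) + 1241))*(1/(4902 + 3650) - 2694) = ((-58 + 2*63²) + ((-1180 - 737) + 1241))*(1/(4902 + 3650) - 2694) = ((-58 + 2*3969) + (-1917 + 1241))*(1/8552 - 2694) = ((-58 + 7938) - 676)*(1/8552 - 2694) = (7880 - 676)*(-23039087/8552) = 7204*(-23039087/8552) = -41493395687/2138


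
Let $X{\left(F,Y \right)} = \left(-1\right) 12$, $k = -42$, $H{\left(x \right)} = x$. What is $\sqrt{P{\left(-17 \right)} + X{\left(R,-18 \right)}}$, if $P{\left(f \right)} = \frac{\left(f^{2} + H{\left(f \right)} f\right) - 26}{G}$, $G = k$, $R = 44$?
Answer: $\frac{4 i \sqrt{77}}{7} \approx 5.0143 i$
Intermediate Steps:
$G = -42$
$X{\left(F,Y \right)} = -12$
$P{\left(f \right)} = \frac{13}{21} - \frac{f^{2}}{21}$ ($P{\left(f \right)} = \frac{\left(f^{2} + f f\right) - 26}{-42} = \left(\left(f^{2} + f^{2}\right) - 26\right) \left(- \frac{1}{42}\right) = \left(2 f^{2} - 26\right) \left(- \frac{1}{42}\right) = \left(-26 + 2 f^{2}\right) \left(- \frac{1}{42}\right) = \frac{13}{21} - \frac{f^{2}}{21}$)
$\sqrt{P{\left(-17 \right)} + X{\left(R,-18 \right)}} = \sqrt{\left(\frac{13}{21} - \frac{\left(-17\right)^{2}}{21}\right) - 12} = \sqrt{\left(\frac{13}{21} - \frac{289}{21}\right) - 12} = \sqrt{- \frac{92}{7} - 12} = \sqrt{- \frac{176}{7}} = \frac{4 i \sqrt{77}}{7}$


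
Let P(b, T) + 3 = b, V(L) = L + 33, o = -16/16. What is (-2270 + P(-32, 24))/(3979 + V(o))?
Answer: -2305/4011 ≈ -0.57467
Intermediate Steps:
o = -1 (o = -16*1/16 = -1)
V(L) = 33 + L
P(b, T) = -3 + b
(-2270 + P(-32, 24))/(3979 + V(o)) = (-2270 + (-3 - 32))/(3979 + (33 - 1)) = (-2270 - 35)/(3979 + 32) = -2305/4011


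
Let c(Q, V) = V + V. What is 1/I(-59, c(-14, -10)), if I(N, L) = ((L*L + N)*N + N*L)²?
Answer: 1/358685721 ≈ 2.7880e-9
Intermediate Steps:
c(Q, V) = 2*V
I(N, L) = (L*N + N*(N + L²))² (I(N, L) = ((L² + N)*N + L*N)² = ((N + L²)*N + L*N)² = (N*(N + L²) + L*N)² = (L*N + N*(N + L²))²)
1/I(-59, c(-14, -10)) = 1/((-59)²*(2*(-10) - 59 + (2*(-10))²)²) = 1/(3481*(-20 - 59 + (-20)²)²) = 1/(3481*(-20 - 59 + 400)²) = 1/(3481*321²) = 1/(3481*103041) = 1/358685721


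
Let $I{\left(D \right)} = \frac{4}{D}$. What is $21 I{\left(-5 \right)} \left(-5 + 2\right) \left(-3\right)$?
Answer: $- \frac{756}{5} \approx -151.2$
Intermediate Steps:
$21 I{\left(-5 \right)} \left(-5 + 2\right) \left(-3\right) = 21 \frac{4}{-5} \left(-5 + 2\right) \left(-3\right) = 21 \cdot 4 \left(- \frac{1}{5}\right) \left(\left(-3\right) \left(-3\right)\right) = 21 \left(- \frac{4}{5}\right) 9 = \left(- \frac{84}{5}\right) 9 = - \frac{756}{5}$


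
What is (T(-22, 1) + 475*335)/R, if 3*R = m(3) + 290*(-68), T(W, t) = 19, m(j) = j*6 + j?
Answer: -477432/19699 ≈ -24.236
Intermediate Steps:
m(j) = 7*j (m(j) = 6*j + j = 7*j)
R = -19699/3 (R = (7*3 + 290*(-68))/3 = (21 - 19720)/3 = (⅓)*(-19699) = -19699/3 ≈ -6566.3)
(T(-22, 1) + 475*335)/R = (19 + 475*335)/(-19699/3) = (19 + 159125)*(-3/19699) = 159144*(-3/19699) = -477432/19699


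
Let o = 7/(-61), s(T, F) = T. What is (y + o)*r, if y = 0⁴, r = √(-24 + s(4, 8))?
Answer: -14*I*√5/61 ≈ -0.5132*I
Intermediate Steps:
r = 2*I*√5 (r = √(-24 + 4) = √(-20) = 2*I*√5 ≈ 4.4721*I)
o = -7/61 (o = 7*(-1/61) = -7/61 ≈ -0.11475)
y = 0
(y + o)*r = (0 - 7/61)*(2*I*√5) = -14*I*√5/61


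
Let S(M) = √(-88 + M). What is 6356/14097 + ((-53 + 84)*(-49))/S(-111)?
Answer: 6356/14097 + 1519*I*√199/199 ≈ 0.45088 + 107.68*I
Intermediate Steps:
6356/14097 + ((-53 + 84)*(-49))/S(-111) = 6356/14097 + ((-53 + 84)*(-49))/(√(-88 - 111)) = 6356*(1/14097) + (31*(-49))/(√(-199)) = 6356/14097 - 1519*(-I*√199/199) = 6356/14097 - (-1519)*I*√199/199 = 6356/14097 + 1519*I*√199/199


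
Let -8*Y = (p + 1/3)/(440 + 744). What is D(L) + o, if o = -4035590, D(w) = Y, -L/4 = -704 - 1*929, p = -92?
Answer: -114675325165/28416 ≈ -4.0356e+6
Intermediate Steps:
L = 6532 (L = -4*(-704 - 1*929) = -4*(-704 - 929) = -4*(-1633) = 6532)
Y = 275/28416 (Y = -(-92 + 1/3)/(8*(440 + 744)) = -(-92 + ⅓)/(8*1184) = -(-275)/(24*1184) = -⅛*(-275/3552) = 275/28416 ≈ 0.0096776)
D(w) = 275/28416
D(L) + o = 275/28416 - 4035590 = -114675325165/28416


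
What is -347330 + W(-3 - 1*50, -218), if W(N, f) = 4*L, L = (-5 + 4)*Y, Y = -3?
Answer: -347318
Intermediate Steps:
L = 3 (L = (-5 + 4)*(-3) = -1*(-3) = 3)
W(N, f) = 12 (W(N, f) = 4*3 = 12)
-347330 + W(-3 - 1*50, -218) = -347330 + 12 = -347318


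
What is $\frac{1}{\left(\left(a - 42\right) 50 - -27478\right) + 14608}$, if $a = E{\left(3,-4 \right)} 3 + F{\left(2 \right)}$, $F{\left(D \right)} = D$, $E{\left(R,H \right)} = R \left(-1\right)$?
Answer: $\frac{1}{39636} \approx 2.523 \cdot 10^{-5}$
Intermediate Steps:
$E{\left(R,H \right)} = - R$
$a = -7$ ($a = \left(-1\right) 3 \cdot 3 + 2 = \left(-3\right) 3 + 2 = -9 + 2 = -7$)
$\frac{1}{\left(\left(a - 42\right) 50 - -27478\right) + 14608} = \frac{1}{\left(\left(-7 - 42\right) 50 - -27478\right) + 14608} = \frac{1}{\left(\left(-49\right) 50 + 27478\right) + 14608} = \frac{1}{\left(-2450 + 27478\right) + 14608} = \frac{1}{25028 + 14608} = \frac{1}{39636}$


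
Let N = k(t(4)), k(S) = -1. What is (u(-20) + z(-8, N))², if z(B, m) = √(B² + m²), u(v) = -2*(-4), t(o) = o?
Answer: (8 + √65)² ≈ 258.00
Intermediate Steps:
u(v) = 8
N = -1
(u(-20) + z(-8, N))² = (8 + √((-8)² + (-1)²))² = (8 + √(64 + 1))² = (8 + √65)²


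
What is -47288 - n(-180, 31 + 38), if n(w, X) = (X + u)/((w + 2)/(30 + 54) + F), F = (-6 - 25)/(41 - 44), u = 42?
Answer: -5439674/115 ≈ -47302.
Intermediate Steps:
F = 31/3 (F = -31/(-3) = -31*(-⅓) = 31/3 ≈ 10.333)
n(w, X) = (42 + X)/(145/14 + w/84) (n(w, X) = (X + 42)/((w + 2)/(30 + 54) + 31/3) = (42 + X)/((2 + w)/84 + 31/3) = (42 + X)/((2 + w)*(1/84) + 31/3) = (42 + X)/((1/42 + w/84) + 31/3) = (42 + X)/(145/14 + w/84))
-47288 - n(-180, 31 + 38) = -47288 - 84*(42 + (31 + 38))/(870 - 180) = -47288 - 84*(42 + 69)/690 = -47288 - 84*111/690 = -47288 - 1*1554/115 = -47288 - 1554/115 = -5439674/115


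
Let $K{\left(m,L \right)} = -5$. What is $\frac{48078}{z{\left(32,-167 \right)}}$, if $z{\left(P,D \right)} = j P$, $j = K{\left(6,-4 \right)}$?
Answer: $- \frac{24039}{80} \approx -300.49$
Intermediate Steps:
$j = -5$
$z{\left(P,D \right)} = - 5 P$
$\frac{48078}{z{\left(32,-167 \right)}} = \frac{48078}{\left(-5\right) 32} = \frac{48078}{-160} = 48078 \left(- \frac{1}{160}\right) = - \frac{24039}{80}$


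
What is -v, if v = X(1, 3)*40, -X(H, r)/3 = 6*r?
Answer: 2160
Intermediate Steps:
X(H, r) = -18*r
v = -2160 (v = -18*3*40 = -54*40 = -2160)
-v = -1*(-2160) = 2160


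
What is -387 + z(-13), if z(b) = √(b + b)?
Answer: -387 + I*√26 ≈ -387.0 + 5.099*I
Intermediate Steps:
z(b) = √2*√b (z(b) = √(2*b) = √2*√b)
-387 + z(-13) = -387 + √2*√(-13) = -387 + √2*(I*√13) = -387 + I*√26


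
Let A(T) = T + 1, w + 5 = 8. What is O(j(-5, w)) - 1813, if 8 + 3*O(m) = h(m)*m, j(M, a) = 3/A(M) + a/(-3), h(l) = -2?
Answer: -3629/2 ≈ -1814.5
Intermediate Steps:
w = 3 (w = -5 + 8 = 3)
A(T) = 1 + T
j(M, a) = 3/(1 + M) - a/3 (j(M, a) = 3/(1 + M) + a/(-3) = 3/(1 + M) + a*(-1/3) = 3/(1 + M) - a/3)
O(m) = -8/3 - 2*m/3 (O(m) = -8/3 + (-2*m)/3 = -8/3 - 2*m/3)
O(j(-5, w)) - 1813 = (-8/3 - 2*(9 - 1*3*(1 - 5))/(9*(1 - 5))) - 1813 = (-8/3 - 2*(9 - 1*3*(-4))/(9*(-4))) - 1813 = (-8/3 - 2*(-1)*(9 + 12)/(9*4)) - 1813 = (-8/3 - 2*(-1)*21/(9*4)) - 1813 = (-8/3 - 2/3*(-7/4)) - 1813 = (-8/3 + 7/6) - 1813 = -3/2 - 1813 = -3629/2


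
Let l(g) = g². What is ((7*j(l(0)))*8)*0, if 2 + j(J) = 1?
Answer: 0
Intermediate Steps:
j(J) = -1 (j(J) = -2 + 1 = -1)
((7*j(l(0)))*8)*0 = ((7*(-1))*8)*0 = -7*8*0 = -56*0 = 0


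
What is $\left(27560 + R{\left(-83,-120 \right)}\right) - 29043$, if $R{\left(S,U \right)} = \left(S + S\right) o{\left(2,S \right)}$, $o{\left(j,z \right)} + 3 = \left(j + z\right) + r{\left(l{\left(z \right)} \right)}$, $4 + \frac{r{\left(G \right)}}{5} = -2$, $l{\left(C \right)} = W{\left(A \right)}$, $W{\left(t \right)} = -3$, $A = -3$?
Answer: $17441$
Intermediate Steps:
$l{\left(C \right)} = -3$
$r{\left(G \right)} = -30$ ($r{\left(G \right)} = -20 + 5 \left(-2\right) = -20 - 10 = -30$)
$o{\left(j,z \right)} = -33 + j + z$ ($o{\left(j,z \right)} = -3 - \left(30 - j - z\right) = -3 + \left(-30 + j + z\right) = -33 + j + z$)
$R{\left(S,U \right)} = 2 S \left(-31 + S\right)$ ($R{\left(S,U \right)} = \left(S + S\right) \left(-33 + 2 + S\right) = 2 S \left(-31 + S\right)$)
$\left(27560 + R{\left(-83,-120 \right)}\right) - 29043 = \left(27560 + 2 \left(-83\right) \left(-31 - 83\right)\right) - 29043 = \left(27560 + 2 \left(-83\right) \left(-114\right)\right) - 29043 = \left(27560 + 18924\right) - 29043 = 46484 - 29043 = 17441$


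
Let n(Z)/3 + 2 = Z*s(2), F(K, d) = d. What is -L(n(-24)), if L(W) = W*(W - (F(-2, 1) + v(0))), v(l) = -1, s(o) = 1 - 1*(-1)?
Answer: -22500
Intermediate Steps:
s(o) = 2 (s(o) = 1 + 1 = 2)
n(Z) = -6 + 6*Z (n(Z) = -6 + 3*(Z*2) = -6 + 3*(2*Z) = -6 + 6*Z)
L(W) = W² (L(W) = W*(W - (1 - 1)) = W*(W - 1*0) = W*(W + 0) = W*W = W²)
-L(n(-24)) = -(-6 + 6*(-24))² = -(-6 - 144)² = -1*(-150)² = -1*22500 = -22500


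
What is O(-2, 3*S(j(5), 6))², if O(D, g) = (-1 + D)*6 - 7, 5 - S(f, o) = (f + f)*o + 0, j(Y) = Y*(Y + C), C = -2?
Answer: 625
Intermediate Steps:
j(Y) = Y*(-2 + Y) (j(Y) = Y*(Y - 2) = Y*(-2 + Y))
S(f, o) = 5 - 2*f*o (S(f, o) = 5 - ((f + f)*o + 0) = 5 - ((2*f)*o + 0) = 5 - (2*f*o + 0) = 5 - 2*f*o)
O(D, g) = -13 + 6*D (O(D, g) = (-6 + 6*D) - 7 = -13 + 6*D)
O(-2, 3*S(j(5), 6))² = (-13 + 6*(-2))² = (-13 - 12)² = (-25)² = 625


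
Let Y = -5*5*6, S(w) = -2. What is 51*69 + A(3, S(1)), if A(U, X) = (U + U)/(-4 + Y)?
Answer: 270960/77 ≈ 3519.0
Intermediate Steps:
Y = -150 (Y = -25*6 = -150)
A(U, X) = -U/77 (A(U, X) = (U + U)/(-4 - 150) = (2*U)/(-154) = (2*U)*(-1/154) = -U/77)
51*69 + A(3, S(1)) = 51*69 - 1/77*3 = 3519 - 3/77 = 270960/77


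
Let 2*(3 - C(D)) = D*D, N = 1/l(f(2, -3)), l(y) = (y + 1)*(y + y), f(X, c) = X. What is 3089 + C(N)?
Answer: 890495/288 ≈ 3092.0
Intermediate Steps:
l(y) = 2*y*(1 + y) (l(y) = (1 + y)*(2*y) = 2*y*(1 + y))
N = 1/12 (N = 1/(2*2*(1 + 2)) = 1/(2*2*3) = 1/12 ≈ 0.083333)
C(D) = 3 - D²/2 (C(D) = 3 - D*D/2 = 3 - D²/2)
3089 + C(N) = 3089 + (3 - (1/12)²/2) = 3089 + (3 - ½*1/144) = 3089 + (3 - 1/288) = 3089 + 863/288 = 890495/288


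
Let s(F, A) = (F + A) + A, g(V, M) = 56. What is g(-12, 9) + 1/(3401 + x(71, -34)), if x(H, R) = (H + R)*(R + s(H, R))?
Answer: 126225/2254 ≈ 56.000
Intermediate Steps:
s(F, A) = F + 2*A (s(F, A) = (A + F) + A = F + 2*A)
x(H, R) = (H + R)*(H + 3*R) (x(H, R) = (H + R)*(R + (H + 2*R)) = (H + R)*(H + 3*R))
g(-12, 9) + 1/(3401 + x(71, -34)) = 56 + 1/(3401 + (71² + 3*(-34)² + 4*71*(-34))) = 56 + 1/(3401 + (5041 + 3*1156 - 9656)) = 56 + 1/(3401 + (5041 + 3468 - 9656)) = 56 + 1/(3401 - 1147) = 56 + 1/2254 = 126225/2254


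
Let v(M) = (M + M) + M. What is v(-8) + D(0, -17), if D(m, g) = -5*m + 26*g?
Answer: -466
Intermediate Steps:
v(M) = 3*M (v(M) = 2*M + M = 3*M)
v(-8) + D(0, -17) = 3*(-8) + (-5*0 + 26*(-17)) = -24 + (0 - 442) = -24 - 442 = -466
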